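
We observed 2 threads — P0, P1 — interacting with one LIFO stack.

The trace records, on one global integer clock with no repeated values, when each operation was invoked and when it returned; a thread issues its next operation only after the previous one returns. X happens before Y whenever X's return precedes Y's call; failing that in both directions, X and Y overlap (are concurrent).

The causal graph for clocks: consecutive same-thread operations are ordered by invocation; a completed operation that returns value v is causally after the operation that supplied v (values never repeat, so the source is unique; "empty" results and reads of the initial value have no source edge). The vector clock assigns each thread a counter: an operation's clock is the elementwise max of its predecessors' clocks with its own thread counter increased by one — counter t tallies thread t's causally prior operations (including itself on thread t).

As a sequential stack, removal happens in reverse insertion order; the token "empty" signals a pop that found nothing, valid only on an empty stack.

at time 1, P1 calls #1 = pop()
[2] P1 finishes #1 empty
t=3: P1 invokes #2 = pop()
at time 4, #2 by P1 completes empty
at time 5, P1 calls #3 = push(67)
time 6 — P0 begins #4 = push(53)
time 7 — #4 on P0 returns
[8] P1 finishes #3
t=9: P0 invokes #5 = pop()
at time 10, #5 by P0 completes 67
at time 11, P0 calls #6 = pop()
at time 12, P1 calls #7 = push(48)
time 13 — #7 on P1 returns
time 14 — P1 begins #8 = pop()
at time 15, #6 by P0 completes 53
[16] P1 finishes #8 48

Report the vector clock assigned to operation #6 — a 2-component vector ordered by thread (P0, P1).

(3, 3)

root op #1, invoked 1: fresh clock plus P1's own tick → (0, 1)
root op #4, invoked 6: fresh clock plus P0's own tick → (1, 0)
invoked at 3, #2 merges VC(#1)=(0, 1) and bumps P1's slot → (0, 2)
invoked at 5, #3 merges VC(#2)=(0, 2) and bumps P1's slot → (0, 3)
invoked at 12, #7 merges VC(#3)=(0, 3) and bumps P1's slot → (0, 4)
invoked at 14, #8 merges VC(#7)=(0, 4) and bumps P1's slot → (0, 5)
invoked at 9, #5 merges VC(#3)=(0, 3), VC(#4)=(1, 0) and bumps P0's slot → (2, 3)
invoked at 11, #6 merges VC(#4)=(1, 0), VC(#5)=(2, 3) and bumps P0's slot → (3, 3)
target: VC(#6) = (3, 3)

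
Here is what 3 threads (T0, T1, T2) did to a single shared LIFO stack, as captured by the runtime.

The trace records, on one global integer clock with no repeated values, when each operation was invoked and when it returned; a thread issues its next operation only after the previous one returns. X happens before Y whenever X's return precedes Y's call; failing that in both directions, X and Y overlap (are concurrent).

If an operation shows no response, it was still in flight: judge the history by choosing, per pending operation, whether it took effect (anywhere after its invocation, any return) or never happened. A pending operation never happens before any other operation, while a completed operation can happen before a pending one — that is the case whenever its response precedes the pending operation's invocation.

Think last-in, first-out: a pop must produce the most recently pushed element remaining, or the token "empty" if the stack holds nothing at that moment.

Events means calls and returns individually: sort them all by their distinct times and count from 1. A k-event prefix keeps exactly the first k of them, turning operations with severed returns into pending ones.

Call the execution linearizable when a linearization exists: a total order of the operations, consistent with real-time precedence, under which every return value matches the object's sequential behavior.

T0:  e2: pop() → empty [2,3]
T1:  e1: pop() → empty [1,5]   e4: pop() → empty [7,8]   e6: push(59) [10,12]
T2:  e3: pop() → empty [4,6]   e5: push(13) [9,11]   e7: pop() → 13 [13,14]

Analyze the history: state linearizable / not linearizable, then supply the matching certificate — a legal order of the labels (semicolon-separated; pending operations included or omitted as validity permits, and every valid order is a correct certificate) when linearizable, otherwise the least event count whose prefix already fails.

linearizable — witness: e1; e2; e3; e4; e6; e5; e7

after step 1 (e1 pop() → empty): stack <>
after step 2 (e2 pop() → empty): stack <>
after step 3 (e3 pop() → empty): stack <>
after step 4 (e4 pop() → empty): stack <>
after step 5 (e6 push(59)): stack <59>
after step 6 (e5 push(13)): stack <59,13>
after step 7 (e7 pop() → 13): stack <59>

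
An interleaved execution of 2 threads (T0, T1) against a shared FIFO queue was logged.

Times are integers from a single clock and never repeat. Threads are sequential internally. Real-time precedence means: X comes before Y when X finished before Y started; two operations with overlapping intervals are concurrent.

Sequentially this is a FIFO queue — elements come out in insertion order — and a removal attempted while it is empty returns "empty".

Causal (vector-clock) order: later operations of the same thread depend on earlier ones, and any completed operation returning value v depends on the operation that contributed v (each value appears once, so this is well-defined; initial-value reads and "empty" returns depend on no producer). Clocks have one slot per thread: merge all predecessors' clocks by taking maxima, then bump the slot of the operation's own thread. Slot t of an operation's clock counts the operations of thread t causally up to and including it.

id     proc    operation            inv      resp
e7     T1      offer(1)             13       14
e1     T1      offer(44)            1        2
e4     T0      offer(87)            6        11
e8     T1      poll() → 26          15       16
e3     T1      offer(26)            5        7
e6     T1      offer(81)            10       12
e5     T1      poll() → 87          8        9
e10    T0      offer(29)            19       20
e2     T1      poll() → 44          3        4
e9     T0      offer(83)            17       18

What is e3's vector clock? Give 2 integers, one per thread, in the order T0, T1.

VC(e1, invoked at 1): no causal predecessors; +1 on T1 → (0, 1)
VC(e4, invoked at 6): no causal predecessors; +1 on T0 → (1, 0)
VC(e2, invoked at 3): max of VC(e1)=(0, 1), then +1 on thread T1 → (0, 2)
VC(e9, invoked at 17): max of VC(e4)=(1, 0), then +1 on thread T0 → (2, 0)
VC(e3, invoked at 5): max of VC(e2)=(0, 2), then +1 on thread T1 → (0, 3)
VC(e10, invoked at 19): max of VC(e9)=(2, 0), then +1 on thread T0 → (3, 0)
VC(e5, invoked at 8): max of VC(e3)=(0, 3), VC(e4)=(1, 0), then +1 on thread T1 → (1, 4)
VC(e6, invoked at 10): max of VC(e5)=(1, 4), then +1 on thread T1 → (1, 5)
VC(e7, invoked at 13): max of VC(e6)=(1, 5), then +1 on thread T1 → (1, 6)
VC(e8, invoked at 15): max of VC(e3)=(0, 3), VC(e7)=(1, 6), then +1 on thread T1 → (1, 7)
target: VC(e3) = (0, 3)

(0, 3)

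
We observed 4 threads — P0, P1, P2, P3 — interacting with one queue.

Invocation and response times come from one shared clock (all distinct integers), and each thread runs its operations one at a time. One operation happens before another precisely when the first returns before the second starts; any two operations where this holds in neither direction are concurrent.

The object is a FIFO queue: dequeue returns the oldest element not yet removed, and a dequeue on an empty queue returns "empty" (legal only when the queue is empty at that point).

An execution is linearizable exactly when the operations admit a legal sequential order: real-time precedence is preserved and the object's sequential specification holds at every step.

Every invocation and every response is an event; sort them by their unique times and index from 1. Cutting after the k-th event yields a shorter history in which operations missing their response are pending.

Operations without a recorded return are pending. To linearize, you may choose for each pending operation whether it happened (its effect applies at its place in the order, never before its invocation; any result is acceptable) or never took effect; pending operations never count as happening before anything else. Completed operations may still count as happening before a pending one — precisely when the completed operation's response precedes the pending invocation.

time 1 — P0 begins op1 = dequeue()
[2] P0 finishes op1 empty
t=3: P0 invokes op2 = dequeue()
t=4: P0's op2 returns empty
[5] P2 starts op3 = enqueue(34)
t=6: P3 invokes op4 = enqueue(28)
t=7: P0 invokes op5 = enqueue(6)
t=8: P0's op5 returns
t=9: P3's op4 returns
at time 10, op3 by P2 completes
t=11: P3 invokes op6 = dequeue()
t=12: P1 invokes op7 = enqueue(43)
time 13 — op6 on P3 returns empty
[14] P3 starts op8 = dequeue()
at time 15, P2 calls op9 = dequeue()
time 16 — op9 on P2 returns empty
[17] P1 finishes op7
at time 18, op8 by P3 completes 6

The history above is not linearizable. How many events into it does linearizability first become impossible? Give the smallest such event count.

one valid order for events 1..12 is op1, op2, op3, op4, op5:
after step 1 (op1 dequeue() → empty): queue <>
after step 2 (op2 dequeue() → empty): queue <>
after step 3 (op3 enqueue(34)): queue <34>
after step 4 (op4 enqueue(28)): queue <34,28>
after step 5 (op5 enqueue(6)): queue <34,28,6>
once event 13 joins (op6's response, time 13), exhaustive search finds no witness
include/drop combinations of the 1 pending operation (op7) were all tried; none helps
for example op1, op2, op3, op4, op5, op6 (pending dropped) fails at step 6: op6 dequeue() → empty is not legal there
for example op1, op2, op3, op5, op4, op6 (pending dropped) fails at step 6: op6 dequeue() → empty is not legal there

13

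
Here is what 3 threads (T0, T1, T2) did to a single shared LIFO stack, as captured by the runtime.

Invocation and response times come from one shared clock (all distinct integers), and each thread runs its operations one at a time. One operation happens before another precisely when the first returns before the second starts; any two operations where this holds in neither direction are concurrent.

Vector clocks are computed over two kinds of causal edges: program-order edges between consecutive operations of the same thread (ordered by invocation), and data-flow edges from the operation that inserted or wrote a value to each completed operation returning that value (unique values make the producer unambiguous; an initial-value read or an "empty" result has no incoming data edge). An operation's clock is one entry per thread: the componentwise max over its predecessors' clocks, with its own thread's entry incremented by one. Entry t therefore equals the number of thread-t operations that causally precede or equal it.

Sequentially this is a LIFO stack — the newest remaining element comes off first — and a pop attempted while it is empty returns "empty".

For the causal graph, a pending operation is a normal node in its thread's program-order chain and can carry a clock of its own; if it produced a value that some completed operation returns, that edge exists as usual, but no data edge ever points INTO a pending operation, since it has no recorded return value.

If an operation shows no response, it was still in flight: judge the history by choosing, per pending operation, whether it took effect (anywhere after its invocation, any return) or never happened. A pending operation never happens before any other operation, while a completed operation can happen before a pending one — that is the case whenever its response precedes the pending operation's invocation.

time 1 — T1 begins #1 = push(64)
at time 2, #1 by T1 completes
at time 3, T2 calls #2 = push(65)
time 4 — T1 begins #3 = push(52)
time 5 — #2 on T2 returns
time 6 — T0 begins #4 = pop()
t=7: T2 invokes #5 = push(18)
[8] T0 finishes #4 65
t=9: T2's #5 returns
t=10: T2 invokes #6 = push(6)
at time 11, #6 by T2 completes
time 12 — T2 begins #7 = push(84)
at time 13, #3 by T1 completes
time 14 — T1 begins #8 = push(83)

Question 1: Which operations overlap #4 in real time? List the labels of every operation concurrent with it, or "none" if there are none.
Answer: #3, #5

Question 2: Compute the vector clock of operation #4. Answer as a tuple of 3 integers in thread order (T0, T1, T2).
Answer: (1, 0, 1)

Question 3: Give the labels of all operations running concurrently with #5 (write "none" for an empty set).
Answer: #3, #4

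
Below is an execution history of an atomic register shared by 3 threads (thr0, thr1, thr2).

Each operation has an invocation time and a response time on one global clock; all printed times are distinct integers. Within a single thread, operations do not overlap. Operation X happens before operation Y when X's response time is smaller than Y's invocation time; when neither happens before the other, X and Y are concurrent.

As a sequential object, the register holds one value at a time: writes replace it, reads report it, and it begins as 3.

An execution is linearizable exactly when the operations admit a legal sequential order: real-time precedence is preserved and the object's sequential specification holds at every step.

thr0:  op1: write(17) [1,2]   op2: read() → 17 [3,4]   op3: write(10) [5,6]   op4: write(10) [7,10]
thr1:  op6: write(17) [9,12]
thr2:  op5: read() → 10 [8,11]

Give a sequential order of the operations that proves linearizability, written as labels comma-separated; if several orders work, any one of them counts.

after step 1 (op1 write(17)): value 17
after step 2 (op2 read() → 17): value 17
after step 3 (op3 write(10)): value 10
after step 4 (op4 write(10)): value 10
after step 5 (op5 read() → 10): value 10
after step 6 (op6 write(17)): value 17

op1, op2, op3, op4, op5, op6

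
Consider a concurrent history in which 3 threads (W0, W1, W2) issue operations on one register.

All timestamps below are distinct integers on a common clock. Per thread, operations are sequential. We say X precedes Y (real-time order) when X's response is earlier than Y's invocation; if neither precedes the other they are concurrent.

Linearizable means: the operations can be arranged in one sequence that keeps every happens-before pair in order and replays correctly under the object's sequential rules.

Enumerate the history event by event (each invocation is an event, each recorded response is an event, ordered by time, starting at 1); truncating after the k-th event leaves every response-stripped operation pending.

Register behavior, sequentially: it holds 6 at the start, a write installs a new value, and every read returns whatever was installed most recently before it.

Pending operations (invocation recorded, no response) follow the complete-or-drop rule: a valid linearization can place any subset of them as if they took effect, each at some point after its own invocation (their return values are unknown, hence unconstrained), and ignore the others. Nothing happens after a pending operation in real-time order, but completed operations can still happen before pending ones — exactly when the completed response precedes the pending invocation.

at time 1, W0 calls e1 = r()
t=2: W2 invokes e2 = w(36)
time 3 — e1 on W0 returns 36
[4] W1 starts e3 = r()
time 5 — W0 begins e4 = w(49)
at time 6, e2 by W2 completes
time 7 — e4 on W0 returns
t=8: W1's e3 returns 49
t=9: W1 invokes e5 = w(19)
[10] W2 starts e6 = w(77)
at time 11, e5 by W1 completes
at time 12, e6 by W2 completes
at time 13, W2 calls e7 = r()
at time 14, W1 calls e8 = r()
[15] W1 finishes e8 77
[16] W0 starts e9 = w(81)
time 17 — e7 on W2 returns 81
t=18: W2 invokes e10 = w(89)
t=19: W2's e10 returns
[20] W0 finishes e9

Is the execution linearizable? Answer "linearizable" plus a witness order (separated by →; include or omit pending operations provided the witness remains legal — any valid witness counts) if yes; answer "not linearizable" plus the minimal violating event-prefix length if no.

linearizable — witness: e2 → e1 → e4 → e3 → e5 → e6 → e8 → e9 → e7 → e10

1. e2 w(36), leaving value 36
2. e1 r() → 36, leaving value 36
3. e4 w(49), leaving value 49
4. e3 r() → 49, leaving value 49
5. e5 w(19), leaving value 19
6. e6 w(77), leaving value 77
7. e8 r() → 77, leaving value 77
8. e9 w(81), leaving value 81
9. e7 r() → 81, leaving value 81
10. e10 w(89), leaving value 89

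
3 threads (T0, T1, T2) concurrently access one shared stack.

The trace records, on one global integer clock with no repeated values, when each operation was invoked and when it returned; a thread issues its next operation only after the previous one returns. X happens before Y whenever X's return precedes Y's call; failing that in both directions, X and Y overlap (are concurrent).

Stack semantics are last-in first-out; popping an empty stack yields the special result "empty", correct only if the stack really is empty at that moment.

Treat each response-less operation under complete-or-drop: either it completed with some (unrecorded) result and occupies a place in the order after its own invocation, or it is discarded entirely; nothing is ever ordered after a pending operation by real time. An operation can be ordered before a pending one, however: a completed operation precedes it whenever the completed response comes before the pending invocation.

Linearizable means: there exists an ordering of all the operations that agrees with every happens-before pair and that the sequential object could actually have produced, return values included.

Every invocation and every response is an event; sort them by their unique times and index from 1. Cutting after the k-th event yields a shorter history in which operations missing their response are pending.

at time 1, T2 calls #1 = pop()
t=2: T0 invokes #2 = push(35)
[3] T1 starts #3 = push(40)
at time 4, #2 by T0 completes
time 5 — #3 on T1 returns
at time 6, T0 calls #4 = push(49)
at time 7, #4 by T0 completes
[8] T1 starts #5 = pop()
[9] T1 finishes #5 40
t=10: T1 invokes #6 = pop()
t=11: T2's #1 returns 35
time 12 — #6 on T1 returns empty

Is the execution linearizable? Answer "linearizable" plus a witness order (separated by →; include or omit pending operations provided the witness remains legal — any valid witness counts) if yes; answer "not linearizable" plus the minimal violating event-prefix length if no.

not linearizable — minimal violating prefix: 11 events

prefix check: 1..10 passes, 1..11 fails once #1's time-11 response joins
every one of the 10 real-time-consistent orders over 5 completed stack ops fails the sequential spec
every completion of the 1 pending operation (#6) was checked; none linearizes
one such order, #1, #2, #3, #4, #5 (pending dropped), breaks at step 1 where #1 pop() → 35 is illegal
one such order, #1, #3, #2, #4, #5 (pending dropped), breaks at step 1 where #1 pop() → 35 is illegal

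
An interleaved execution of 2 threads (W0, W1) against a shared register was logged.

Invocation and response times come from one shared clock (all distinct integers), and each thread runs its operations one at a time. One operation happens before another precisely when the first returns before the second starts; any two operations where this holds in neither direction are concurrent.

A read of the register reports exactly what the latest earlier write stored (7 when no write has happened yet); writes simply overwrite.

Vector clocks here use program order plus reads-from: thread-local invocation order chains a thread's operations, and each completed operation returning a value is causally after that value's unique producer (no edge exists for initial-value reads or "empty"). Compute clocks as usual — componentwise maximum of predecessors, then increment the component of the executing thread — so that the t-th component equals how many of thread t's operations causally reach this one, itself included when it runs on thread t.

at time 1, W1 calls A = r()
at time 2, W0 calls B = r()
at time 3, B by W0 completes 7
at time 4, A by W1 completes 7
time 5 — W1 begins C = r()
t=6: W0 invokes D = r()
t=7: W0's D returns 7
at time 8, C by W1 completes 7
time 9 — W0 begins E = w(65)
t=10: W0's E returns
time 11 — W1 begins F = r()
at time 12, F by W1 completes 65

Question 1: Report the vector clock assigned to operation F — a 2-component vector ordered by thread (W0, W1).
invoked at 1, A has no predecessors; its own W1 bump gives (0, 1)
invoked at 2, B has no predecessors; its own W0 bump gives (1, 0)
invoked at 5, C merges VC(A)=(0, 1) and bumps W1's slot → (0, 2)
invoked at 6, D merges VC(B)=(1, 0) and bumps W0's slot → (2, 0)
invoked at 9, E merges VC(D)=(2, 0) and bumps W0's slot → (3, 0)
invoked at 11, F merges VC(C)=(0, 2), VC(E)=(3, 0) and bumps W1's slot → (3, 3)
target: VC(F) = (3, 3)

(3, 3)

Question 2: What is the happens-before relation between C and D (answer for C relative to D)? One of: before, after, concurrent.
C spans [5,8], D spans [6,7]
the intervals overlap in both directions

concurrent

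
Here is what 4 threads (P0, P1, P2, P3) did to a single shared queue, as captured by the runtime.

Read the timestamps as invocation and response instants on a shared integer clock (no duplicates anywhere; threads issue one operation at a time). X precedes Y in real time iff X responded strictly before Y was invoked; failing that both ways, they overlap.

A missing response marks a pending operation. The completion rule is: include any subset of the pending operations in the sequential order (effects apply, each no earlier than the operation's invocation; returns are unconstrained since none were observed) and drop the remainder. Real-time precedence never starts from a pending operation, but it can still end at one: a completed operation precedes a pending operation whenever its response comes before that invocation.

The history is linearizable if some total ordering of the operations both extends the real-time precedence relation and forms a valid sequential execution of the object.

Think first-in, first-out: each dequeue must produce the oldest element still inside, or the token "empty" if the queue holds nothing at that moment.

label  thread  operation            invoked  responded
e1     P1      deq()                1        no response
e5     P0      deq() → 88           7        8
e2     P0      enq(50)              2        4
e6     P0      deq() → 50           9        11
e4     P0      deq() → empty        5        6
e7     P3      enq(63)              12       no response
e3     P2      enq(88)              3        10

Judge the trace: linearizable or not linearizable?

not linearizable

prefix check: 1..10 passes, 1..11 fails once e6's time-11 response joins
the 5 completed operations admit 5 real-time orders; each fails the queue replay
completion choices over the 1 pending operation (e1) were checked; none helps
for example e2, e3, e4, e5, e6 (pending dropped) fails at step 3: e4 deq() → empty is not legal there
for example e2, e4, e3, e5, e6 (pending dropped) fails at step 2: e4 deq() → empty is not legal there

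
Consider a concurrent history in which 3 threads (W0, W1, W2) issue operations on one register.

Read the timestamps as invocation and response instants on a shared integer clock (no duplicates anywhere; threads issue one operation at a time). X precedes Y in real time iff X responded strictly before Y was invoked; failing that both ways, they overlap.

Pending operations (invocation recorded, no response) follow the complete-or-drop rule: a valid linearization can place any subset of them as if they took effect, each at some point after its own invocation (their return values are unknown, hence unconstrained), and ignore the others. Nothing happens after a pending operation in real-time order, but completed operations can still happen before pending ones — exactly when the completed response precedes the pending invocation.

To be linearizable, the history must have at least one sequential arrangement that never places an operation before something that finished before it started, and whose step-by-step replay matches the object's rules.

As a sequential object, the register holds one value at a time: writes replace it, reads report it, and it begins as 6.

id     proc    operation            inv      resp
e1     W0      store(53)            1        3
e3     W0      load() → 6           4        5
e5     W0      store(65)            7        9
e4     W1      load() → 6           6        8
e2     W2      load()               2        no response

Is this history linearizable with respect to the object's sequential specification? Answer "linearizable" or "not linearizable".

prefix check: 1..4 passes, 1..5 fails once e3's time-5 response joins
the completed operations (2 total) allow one real-time order; the register replay rejects it
completion choices over the 1 pending operation (e2) were checked; none helps
take e1, e3 (pending dropped): step 2 already fails, because e3 load() → 6 cannot occur there

not linearizable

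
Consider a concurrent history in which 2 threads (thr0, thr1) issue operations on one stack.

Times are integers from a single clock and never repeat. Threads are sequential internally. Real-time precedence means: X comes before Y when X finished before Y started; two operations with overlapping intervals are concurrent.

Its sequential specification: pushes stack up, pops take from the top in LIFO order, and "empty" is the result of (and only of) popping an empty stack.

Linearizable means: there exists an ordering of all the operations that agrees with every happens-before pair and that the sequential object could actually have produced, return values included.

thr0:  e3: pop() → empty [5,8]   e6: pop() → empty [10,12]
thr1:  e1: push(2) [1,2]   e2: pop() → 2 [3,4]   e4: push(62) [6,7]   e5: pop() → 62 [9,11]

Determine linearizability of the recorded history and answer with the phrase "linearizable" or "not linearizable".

witness order: e1, e2, e3, e4, e5, e6
step 1: e1 push(2) — stack <2>
step 2: e2 pop() → 2 — stack <>
step 3: e3 pop() → empty — stack <>
step 4: e4 push(62) — stack <62>
step 5: e5 pop() → 62 — stack <>
step 6: e6 pop() → empty — stack <>

linearizable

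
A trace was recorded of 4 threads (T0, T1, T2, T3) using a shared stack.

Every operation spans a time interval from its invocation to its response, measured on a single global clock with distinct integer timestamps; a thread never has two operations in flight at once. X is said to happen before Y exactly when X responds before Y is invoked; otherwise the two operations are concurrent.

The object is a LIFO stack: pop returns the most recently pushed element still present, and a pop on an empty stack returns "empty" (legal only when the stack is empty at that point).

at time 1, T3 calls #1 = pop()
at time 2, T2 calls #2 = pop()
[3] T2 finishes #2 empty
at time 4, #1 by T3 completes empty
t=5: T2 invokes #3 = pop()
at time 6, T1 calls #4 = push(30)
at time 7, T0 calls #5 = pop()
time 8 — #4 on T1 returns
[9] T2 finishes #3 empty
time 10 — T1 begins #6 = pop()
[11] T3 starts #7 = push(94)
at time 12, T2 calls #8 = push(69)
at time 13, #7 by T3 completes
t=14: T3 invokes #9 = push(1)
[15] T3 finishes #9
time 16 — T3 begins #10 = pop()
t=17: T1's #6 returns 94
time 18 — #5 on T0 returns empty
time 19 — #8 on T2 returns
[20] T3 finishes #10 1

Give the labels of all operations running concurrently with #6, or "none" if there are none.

concurrent with #6 ([10,17]): every op whose interval crosses 10..17
#1 [1,4]: before
#2 [2,3]: before
#3 [5,9]: before
#4 [6,8]: before
#5 [7,18]: concurrent
#7 [11,13]: concurrent
#8 [12,19]: concurrent
#9 [14,15]: concurrent
#10 [16,20]: concurrent

#10, #5, #7, #8, #9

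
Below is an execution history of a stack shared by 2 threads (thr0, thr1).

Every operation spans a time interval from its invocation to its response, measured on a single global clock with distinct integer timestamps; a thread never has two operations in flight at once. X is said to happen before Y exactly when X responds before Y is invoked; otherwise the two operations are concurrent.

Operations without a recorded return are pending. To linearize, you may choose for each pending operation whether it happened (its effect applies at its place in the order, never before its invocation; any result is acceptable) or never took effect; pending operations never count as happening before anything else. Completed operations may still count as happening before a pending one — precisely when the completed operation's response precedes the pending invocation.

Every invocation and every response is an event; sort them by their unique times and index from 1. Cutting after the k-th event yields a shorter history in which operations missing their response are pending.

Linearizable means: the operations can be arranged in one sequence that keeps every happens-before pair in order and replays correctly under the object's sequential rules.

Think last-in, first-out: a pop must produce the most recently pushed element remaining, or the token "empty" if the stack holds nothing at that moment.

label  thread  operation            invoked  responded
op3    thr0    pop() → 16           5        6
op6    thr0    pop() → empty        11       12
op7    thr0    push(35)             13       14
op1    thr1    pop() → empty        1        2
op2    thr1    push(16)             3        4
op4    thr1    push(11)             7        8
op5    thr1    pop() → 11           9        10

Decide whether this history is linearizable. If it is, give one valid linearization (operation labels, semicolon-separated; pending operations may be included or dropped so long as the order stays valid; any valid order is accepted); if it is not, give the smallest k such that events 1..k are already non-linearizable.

linearizable — witness: op1; op2; op3; op4; op5; op6; op7

after step 1 (op1 pop() → empty): stack <>
after step 2 (op2 push(16)): stack <16>
after step 3 (op3 pop() → 16): stack <>
after step 4 (op4 push(11)): stack <11>
after step 5 (op5 pop() → 11): stack <>
after step 6 (op6 pop() → empty): stack <>
after step 7 (op7 push(35)): stack <35>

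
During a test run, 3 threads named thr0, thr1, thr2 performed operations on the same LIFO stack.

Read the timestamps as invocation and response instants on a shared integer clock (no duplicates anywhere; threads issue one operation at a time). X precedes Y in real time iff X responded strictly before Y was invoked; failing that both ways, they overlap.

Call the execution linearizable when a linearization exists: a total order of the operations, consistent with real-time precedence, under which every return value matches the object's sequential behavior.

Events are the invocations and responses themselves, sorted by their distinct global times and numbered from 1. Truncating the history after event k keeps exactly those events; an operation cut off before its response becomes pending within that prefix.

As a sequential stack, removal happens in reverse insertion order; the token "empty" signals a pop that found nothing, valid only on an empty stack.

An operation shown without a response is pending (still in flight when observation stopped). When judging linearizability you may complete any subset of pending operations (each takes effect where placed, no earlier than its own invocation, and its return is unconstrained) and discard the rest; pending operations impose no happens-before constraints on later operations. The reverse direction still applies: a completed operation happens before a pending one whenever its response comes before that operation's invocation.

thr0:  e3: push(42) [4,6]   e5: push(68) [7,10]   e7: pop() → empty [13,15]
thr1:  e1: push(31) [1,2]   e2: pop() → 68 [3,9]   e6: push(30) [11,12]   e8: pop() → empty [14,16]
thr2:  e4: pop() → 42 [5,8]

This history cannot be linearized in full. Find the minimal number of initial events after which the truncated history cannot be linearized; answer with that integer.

a valid linearization of events 1..14 exists, for instance e1, e3, e4, e5, e2, e6:
after step 1 (e1 push(31)): stack <31>
after step 2 (e3 push(42)): stack <31,42>
after step 3 (e4 pop() → 42): stack <31>
after step 4 (e5 push(68)): stack <31,68>
after step 5 (e2 pop() → 68): stack <31>
after step 6 (e6 push(30)): stack <31,30>
with event 15 included (e7 responding at time 15), all real-time-consistent orders fail
include/drop combinations of the 1 pending operation (e8) were all tried; none helps
for example e1, e2, e3, e4, e5, e6, e7 (pending dropped) fails at step 2: e2 pop() → 68 is not legal there
for example e1, e2, e3, e5, e4, e6, e7 (pending dropped) fails at step 2: e2 pop() → 68 is not legal there

15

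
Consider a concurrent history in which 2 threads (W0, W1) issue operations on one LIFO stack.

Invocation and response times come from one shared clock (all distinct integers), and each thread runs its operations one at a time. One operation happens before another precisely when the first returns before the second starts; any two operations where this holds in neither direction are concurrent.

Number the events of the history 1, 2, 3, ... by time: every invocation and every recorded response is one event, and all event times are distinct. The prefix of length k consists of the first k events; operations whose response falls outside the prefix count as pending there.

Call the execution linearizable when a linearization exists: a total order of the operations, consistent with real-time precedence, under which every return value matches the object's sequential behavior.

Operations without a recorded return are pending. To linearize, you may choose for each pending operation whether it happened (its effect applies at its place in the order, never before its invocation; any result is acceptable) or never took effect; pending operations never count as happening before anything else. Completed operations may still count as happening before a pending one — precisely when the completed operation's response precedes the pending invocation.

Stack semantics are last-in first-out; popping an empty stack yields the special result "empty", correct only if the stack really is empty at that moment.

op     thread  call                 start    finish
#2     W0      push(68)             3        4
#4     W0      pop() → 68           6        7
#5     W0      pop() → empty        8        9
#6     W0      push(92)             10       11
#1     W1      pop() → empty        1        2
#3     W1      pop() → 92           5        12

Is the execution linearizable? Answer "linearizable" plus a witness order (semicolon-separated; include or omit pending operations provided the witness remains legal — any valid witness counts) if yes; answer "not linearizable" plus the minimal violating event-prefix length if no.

linearizable — witness: #1; #2; #4; #5; #6; #3

step 1: #1 pop() → empty — stack <>
step 2: #2 push(68) — stack <68>
step 3: #4 pop() → 68 — stack <>
step 4: #5 pop() → empty — stack <>
step 5: #6 push(92) — stack <92>
step 6: #3 pop() → 92 — stack <>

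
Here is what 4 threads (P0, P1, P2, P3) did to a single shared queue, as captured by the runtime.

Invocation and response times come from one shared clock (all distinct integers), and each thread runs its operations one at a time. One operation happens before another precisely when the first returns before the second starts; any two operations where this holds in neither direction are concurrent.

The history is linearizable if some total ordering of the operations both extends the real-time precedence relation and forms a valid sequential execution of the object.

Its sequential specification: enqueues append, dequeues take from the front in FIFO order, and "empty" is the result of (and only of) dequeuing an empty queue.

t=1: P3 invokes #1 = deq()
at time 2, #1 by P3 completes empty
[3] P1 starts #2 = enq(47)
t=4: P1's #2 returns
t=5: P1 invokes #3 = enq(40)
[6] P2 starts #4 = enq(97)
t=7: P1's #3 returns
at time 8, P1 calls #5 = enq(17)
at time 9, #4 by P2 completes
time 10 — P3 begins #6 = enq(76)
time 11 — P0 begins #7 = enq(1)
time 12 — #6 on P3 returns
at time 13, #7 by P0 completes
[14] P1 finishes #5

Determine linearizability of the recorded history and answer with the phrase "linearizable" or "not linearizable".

linearizable

a witness: #1, #2, #3, #4, #5, #6, #7
1. #1 deq() → empty, leaving queue <>
2. #2 enq(47), leaving queue <47>
3. #3 enq(40), leaving queue <47,40>
4. #4 enq(97), leaving queue <47,40,97>
5. #5 enq(17), leaving queue <47,40,97,17>
6. #6 enq(76), leaving queue <47,40,97,17,76>
7. #7 enq(1), leaving queue <47,40,97,17,76,1>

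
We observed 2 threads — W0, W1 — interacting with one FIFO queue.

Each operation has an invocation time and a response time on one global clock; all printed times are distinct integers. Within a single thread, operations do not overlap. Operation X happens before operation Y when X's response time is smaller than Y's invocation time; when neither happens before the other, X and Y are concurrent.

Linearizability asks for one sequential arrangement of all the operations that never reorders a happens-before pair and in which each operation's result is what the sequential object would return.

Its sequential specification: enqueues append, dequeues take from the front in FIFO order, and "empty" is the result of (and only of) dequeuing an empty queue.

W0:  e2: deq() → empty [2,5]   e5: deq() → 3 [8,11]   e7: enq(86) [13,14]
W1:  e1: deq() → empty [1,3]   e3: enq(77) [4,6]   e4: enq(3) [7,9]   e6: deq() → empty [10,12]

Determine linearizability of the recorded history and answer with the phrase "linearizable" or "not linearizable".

already the first 12 events (up to e6's response at time 12) admit no linearization; the first 11 still do
9 orders of the 6 completed FIFO queue ops respect real time; none is legal
sample order e1, e2, e3, e4, e5, e6 stalls at step 5 — e5 deq() → 3 has no legal effect
sample order e1, e2, e3, e4, e6, e5 stalls at step 5 — e6 deq() → empty has no legal effect

not linearizable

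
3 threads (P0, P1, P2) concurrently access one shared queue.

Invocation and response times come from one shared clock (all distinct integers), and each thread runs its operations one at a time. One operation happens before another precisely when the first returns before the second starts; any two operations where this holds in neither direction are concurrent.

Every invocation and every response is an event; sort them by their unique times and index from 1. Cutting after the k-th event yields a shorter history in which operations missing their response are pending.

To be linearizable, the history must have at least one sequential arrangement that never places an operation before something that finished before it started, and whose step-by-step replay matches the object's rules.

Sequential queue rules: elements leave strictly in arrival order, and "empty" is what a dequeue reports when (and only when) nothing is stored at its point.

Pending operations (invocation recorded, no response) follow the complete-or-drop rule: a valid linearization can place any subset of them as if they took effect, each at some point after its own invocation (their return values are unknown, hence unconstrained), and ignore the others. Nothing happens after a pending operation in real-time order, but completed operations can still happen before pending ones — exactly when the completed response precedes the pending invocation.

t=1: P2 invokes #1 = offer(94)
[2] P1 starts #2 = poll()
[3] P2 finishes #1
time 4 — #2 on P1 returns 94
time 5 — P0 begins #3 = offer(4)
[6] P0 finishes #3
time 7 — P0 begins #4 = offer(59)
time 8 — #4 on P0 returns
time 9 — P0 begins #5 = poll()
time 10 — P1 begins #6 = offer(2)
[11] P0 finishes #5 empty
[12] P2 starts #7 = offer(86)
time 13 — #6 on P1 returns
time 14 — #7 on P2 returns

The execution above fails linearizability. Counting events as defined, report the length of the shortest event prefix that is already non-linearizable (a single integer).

a valid linearization of events 1..10 exists, for instance #1, #2, #3, #4:
after step 1 (#1 offer(94)): queue <94>
after step 2 (#2 poll() → 94): queue <>
after step 3 (#3 offer(4)): queue <4>
after step 4 (#4 offer(59)): queue <4,59>
event 11 — #5's response, time 11 — after it, nothing linearizes
include/drop combinations of the 1 pending operation (#6) were all tried; none helps
sample order #1, #2, #3, #4, #5 (pending dropped) stalls at step 5 — #5 poll() → empty has no legal effect
sample order #2, #1, #3, #4, #5 (pending dropped) stalls at step 1 — #2 poll() → 94 has no legal effect

11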